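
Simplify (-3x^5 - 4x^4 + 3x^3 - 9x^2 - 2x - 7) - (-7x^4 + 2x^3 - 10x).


Distribute the minus sign:
  (-3x^5 - 4x^4 + 3x^3 - 9x^2 - 2x - 7)
- (-7x^4 + 2x^3 - 10x)
Negate second polynomial: 7x^4 - 2x^3 + 10x
Add: -3x^5 + 3x^4 + x^3 - 9x^2 + 8x - 7


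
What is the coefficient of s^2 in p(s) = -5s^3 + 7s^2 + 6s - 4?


Read off the coefficient of s^2: 7


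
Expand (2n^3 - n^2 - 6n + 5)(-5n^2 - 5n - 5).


Distribute each term of the first polynomial:
  (2n^3)(-5n^2 - 5n - 5) = -10n^5 - 10n^4 - 10n^3
  (-n^2)(-5n^2 - 5n - 5) = 5n^4 + 5n^3 + 5n^2
  (-6n)(-5n^2 - 5n - 5) = 30n^3 + 30n^2 + 30n
  (5)(-5n^2 - 5n - 5) = -25n^2 - 25n - 25
Sum: -10n^5 - 5n^4 + 25n^3 + 10n^2 + 5n - 25


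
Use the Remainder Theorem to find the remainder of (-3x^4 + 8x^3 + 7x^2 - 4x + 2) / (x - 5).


By the Remainder Theorem, the remainder equals p(5):
  -3*(5)^4 = -1875
  8*(5)^3 = 1000
  7*(5)^2 = 175
  -4*(5)^1 = -20
  constant: 2
Sum: -1875 + 1000 + 175 - 20 + 2 = -718


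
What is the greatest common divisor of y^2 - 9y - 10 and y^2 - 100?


Factor each:
  y^2 - 9y - 10 = (y - 10)(y + 1)
  y^2 - 100 = (y - 10)(y + 10)
Common monic factor: y - 10


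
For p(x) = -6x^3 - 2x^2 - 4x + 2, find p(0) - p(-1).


p(0) = 2
p(-1) = 10
p(0) - p(-1) = 2 - 10 = -8


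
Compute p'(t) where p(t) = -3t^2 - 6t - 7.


Apply the power rule term by term:
  d/dt(-3t^2) = -6t
  d/dt(-6t) = -6
  d/dt(-7) = 0
p'(t) = -6t - 6


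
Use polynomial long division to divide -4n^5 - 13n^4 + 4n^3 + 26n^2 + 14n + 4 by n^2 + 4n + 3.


(-4n^5 - 13n^4 + 4n^3 + 26n^2 + 14n + 4) / (n^2 + 4n + 3)
Step 1: -4n^3 * (n^2 + 4n + 3) = -4n^5 - 16n^4 - 12n^3; subtract.
Step 2: 3n^2 * (n^2 + 4n + 3) = 3n^4 + 12n^3 + 9n^2; subtract.
Step 3: 4n * (n^2 + 4n + 3) = 4n^3 + 16n^2 + 12n; subtract.
Step 4: 1 * (n^2 + 4n + 3) = n^2 + 4n + 3; subtract.
Quotient: -4n^3 + 3n^2 + 4n + 1, Remainder: -2n + 1


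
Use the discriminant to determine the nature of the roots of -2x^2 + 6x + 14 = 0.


D = b^2 - 4ac = (6)^2 - 4(-2)(14) = 36 + 112 = 148
Since D > 0: two distinct irrational roots


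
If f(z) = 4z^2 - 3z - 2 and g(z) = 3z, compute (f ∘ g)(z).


Substitute g(z) into f:
f(g(z)) = 4*(3z)^2 + (-3)*(3z) + (-2)
(3z)^2 = 9z^2
Expand and combine: 36z^2 - 9z - 2


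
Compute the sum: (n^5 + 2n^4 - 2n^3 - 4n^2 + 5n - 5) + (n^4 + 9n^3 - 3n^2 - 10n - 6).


Align terms by degree and add:
  n^5 + 2n^4 - 2n^3 - 4n^2 + 5n - 5
+ n^4 + 9n^3 - 3n^2 - 10n - 6
= n^5 + 3n^4 + 7n^3 - 7n^2 - 5n - 11


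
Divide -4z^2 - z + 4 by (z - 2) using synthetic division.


Synthetic division with c = 2. Coefficients: -4, -1, 4
Bring down -4.
  -4 * 2 = -8; -8 - 1 = -9
  -9 * 2 = -18; -18 + 4 = -14
Quotient: -4z - 9, Remainder: -14


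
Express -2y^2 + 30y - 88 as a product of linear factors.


Roots satisfy r1 + r2 = -b/a = 15 and r1*r2 = c/a = 44.
So r1 = 4, r2 = 11.
-2y^2 + 30y - 88 = -2(y - r1)(y - r2) = -2(y - 4)(y - 11)


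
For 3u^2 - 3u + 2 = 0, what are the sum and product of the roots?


For au^2+bu+c=0: sum = -b/a, product = c/a.
a=3, b=-3, c=2
Sum = -(-3)/3 = 1
Product = (2)/3 = 2/3


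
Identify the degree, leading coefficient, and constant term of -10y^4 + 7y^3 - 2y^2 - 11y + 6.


Highest power of y is 4, with coefficient -10. Constant term is 6.
Degree = 4, leading coefficient = -10, constant term = 6


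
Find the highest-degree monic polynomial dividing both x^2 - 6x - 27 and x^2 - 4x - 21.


Factor each:
  x^2 - 6x - 27 = (x + 3)(x - 9)
  x^2 - 4x - 21 = (x + 3)(x - 7)
Common monic factor: x + 3


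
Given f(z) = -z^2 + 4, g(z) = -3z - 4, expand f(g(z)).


Substitute g(z) into f:
f(g(z)) = -1*(-3z - 4)^2 + 4
(-3z - 4)^2 = 9z^2 + 24z + 16
Expand and combine: -9z^2 - 24z - 12


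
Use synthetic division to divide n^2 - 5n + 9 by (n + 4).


Synthetic division with c = -4. Coefficients: 1, -5, 9
Bring down 1.
  1 * -4 = -4; -4 - 5 = -9
  -9 * -4 = 36; 36 + 9 = 45
Quotient: n - 9, Remainder: 45


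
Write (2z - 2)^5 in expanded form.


Expand (2z - 2)^5 by repeated multiplication:
  (2z - 2)^2 = 4z^2 - 8z + 4
  (2z - 2)^3 = 8z^3 - 24z^2 + 24z - 8
  (2z - 2)^4 = 16z^4 - 64z^3 + 96z^2 - 64z + 16
= 32z^5 - 160z^4 + 320z^3 - 320z^2 + 160z - 32


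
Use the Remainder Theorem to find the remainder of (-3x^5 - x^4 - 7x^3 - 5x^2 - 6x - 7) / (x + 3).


By the Remainder Theorem, the remainder equals p(-3):
  -3*(-3)^5 = 729
  -1*(-3)^4 = -81
  -7*(-3)^3 = 189
  -5*(-3)^2 = -45
  -6*(-3)^1 = 18
  constant: -7
Sum: 729 - 81 + 189 - 45 + 18 - 7 = 803


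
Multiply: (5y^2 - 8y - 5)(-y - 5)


Distribute each term of the first polynomial:
  (5y^2)(-y - 5) = -5y^3 - 25y^2
  (-8y)(-y - 5) = 8y^2 + 40y
  (-5)(-y - 5) = 5y + 25
Sum: -5y^3 - 17y^2 + 45y + 25


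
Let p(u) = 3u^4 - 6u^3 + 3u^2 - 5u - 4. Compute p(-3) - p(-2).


p(-3) = 443
p(-2) = 114
p(-3) - p(-2) = 443 - 114 = 329


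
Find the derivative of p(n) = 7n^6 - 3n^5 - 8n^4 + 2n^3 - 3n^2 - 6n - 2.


Apply the power rule term by term:
  d/dn(7n^6) = 42n^5
  d/dn(-3n^5) = -15n^4
  d/dn(-8n^4) = -32n^3
  d/dn(2n^3) = 6n^2
  d/dn(-3n^2) = -6n
  d/dn(-6n) = -6
  d/dn(-2) = 0
p'(n) = 42n^5 - 15n^4 - 32n^3 + 6n^2 - 6n - 6


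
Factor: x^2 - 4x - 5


Roots satisfy r1 + r2 = -b/a = 4 and r1*r2 = c/a = -5.
So r1 = -1, r2 = 5.
x^2 - 4x - 5 = (x - r1)(x - r2) = (x + 1)(x - 5)


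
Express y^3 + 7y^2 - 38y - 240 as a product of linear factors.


Try integer roots (divisors of -240). y=6: p(6)=0.
Divide out (y - 6): quotient is y^2 + 13y + 40.
Factor the quadratic: (y + 5)(y + 8)
Result: (y - 6)(y + 5)(y + 8)


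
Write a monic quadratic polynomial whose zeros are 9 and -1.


p(n) = (n - 9)(n + 1)
Expand: n^2 - 8n - 9


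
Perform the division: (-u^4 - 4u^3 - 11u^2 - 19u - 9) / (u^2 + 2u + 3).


(-u^4 - 4u^3 - 11u^2 - 19u - 9) / (u^2 + 2u + 3)
Step 1: -u^2 * (u^2 + 2u + 3) = -u^4 - 2u^3 - 3u^2; subtract.
Step 2: -2u * (u^2 + 2u + 3) = -2u^3 - 4u^2 - 6u; subtract.
Step 3: -4 * (u^2 + 2u + 3) = -4u^2 - 8u - 12; subtract.
Quotient: -u^2 - 2u - 4, Remainder: -5u + 3


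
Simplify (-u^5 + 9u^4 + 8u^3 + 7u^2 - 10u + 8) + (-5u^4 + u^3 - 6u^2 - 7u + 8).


Align terms by degree and add:
  -u^5 + 9u^4 + 8u^3 + 7u^2 - 10u + 8
  -5u^4 + u^3 - 6u^2 - 7u + 8
= -u^5 + 4u^4 + 9u^3 + u^2 - 17u + 16


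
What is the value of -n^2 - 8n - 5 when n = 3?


Using direct substitution:
  -1 * (3)^2 = -9
  -8 * (3)^1 = -24
  constant: -5
Sum = -9 - 24 - 5 = -38


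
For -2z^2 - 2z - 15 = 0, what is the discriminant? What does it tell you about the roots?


D = b^2 - 4ac = (-2)^2 - 4(-2)(-15) = 4 - 120 = -116
Since D < 0: two complex conjugate roots (no real roots)


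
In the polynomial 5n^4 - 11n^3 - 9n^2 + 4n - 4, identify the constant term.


Read off the constant term: -4


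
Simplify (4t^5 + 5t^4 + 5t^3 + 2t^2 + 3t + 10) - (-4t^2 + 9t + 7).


Distribute the minus sign:
  (4t^5 + 5t^4 + 5t^3 + 2t^2 + 3t + 10)
- (-4t^2 + 9t + 7)
Negate second polynomial: 4t^2 - 9t - 7
Add: 4t^5 + 5t^4 + 5t^3 + 6t^2 - 6t + 3


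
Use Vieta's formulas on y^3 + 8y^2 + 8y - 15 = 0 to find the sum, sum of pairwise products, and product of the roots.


Monic cubic y^3+by^2+cy+d=0: sum=-b, pairwise sum=c, product=-d.
b=8, c=8, d=-15
r1+r2+r3 = -8
r1r2+r1r3+r2r3 = 8
r1r2r3 = 15


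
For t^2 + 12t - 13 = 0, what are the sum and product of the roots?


For at^2+bt+c=0: sum = -b/a, product = c/a.
a=1, b=12, c=-13
Sum = -(12)/1 = -12
Product = (-13)/1 = -13


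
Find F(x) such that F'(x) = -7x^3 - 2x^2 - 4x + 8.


Reverse power rule on each term:
  ∫ -7x^3 dx = -(7/4)x^4
  ∫ -2x^2 dx = -(2/3)x^3
  ∫ -4x dx = -2x^2
  ∫ 8 dx = 8x
F(x) = -(7/4)x^4 - (2/3)x^3 - 2x^2 + 8x + C


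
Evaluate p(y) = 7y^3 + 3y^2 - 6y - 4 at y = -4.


Using direct substitution:
  7 * (-4)^3 = -448
  3 * (-4)^2 = 48
  -6 * (-4)^1 = 24
  constant: -4
Sum = -448 + 48 + 24 - 4 = -380


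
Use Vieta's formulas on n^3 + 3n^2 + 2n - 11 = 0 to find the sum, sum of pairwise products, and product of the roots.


Monic cubic n^3+bn^2+cn+d=0: sum=-b, pairwise sum=c, product=-d.
b=3, c=2, d=-11
r1+r2+r3 = -3
r1r2+r1r3+r2r3 = 2
r1r2r3 = 11


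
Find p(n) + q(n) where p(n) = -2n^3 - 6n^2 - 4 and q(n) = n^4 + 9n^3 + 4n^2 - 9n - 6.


Align terms by degree and add:
  -2n^3 - 6n^2 - 4
+ n^4 + 9n^3 + 4n^2 - 9n - 6
= n^4 + 7n^3 - 2n^2 - 9n - 10


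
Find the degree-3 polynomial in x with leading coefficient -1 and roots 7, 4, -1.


p(x) = -(x - 7)(x - 4)(x + 1)
Expand: -x^3 + 10x^2 - 17x - 28


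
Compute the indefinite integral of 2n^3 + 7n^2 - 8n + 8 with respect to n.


Reverse power rule on each term:
  ∫ 2n^3 dn = (1/2)n^4
  ∫ 7n^2 dn = (7/3)n^3
  ∫ -8n dn = -4n^2
  ∫ 8 dn = 8n
F(n) = (1/2)n^4 + (7/3)n^3 - 4n^2 + 8n + C


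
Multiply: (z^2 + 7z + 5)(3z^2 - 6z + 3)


Distribute each term of the first polynomial:
  (z^2)(3z^2 - 6z + 3) = 3z^4 - 6z^3 + 3z^2
  (7z)(3z^2 - 6z + 3) = 21z^3 - 42z^2 + 21z
  (5)(3z^2 - 6z + 3) = 15z^2 - 30z + 15
Sum: 3z^4 + 15z^3 - 24z^2 - 9z + 15


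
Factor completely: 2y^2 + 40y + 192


Roots satisfy r1 + r2 = -b/a = -20 and r1*r2 = c/a = 96.
So r1 = -8, r2 = -12.
2y^2 + 40y + 192 = 2(y - r1)(y - r2) = 2(y + 8)(y + 12)


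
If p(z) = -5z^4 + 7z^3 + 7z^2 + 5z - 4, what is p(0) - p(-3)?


p(0) = -4
p(-3) = -550
p(0) - p(-3) = -4 + 550 = 546


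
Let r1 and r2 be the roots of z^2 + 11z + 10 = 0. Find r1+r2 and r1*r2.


For az^2+bz+c=0: sum = -b/a, product = c/a.
a=1, b=11, c=10
Sum = -(11)/1 = -11
Product = (10)/1 = 10


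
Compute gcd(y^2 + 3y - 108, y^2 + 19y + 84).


Factor each:
  y^2 + 3y - 108 = (y + 12)(y - 9)
  y^2 + 19y + 84 = (y + 12)(y + 7)
Common monic factor: y + 12


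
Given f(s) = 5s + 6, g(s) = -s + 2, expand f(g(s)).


Substitute g(s) into f:
f(g(s)) = 5*(-s + 2) + 6
Expand and combine: -5s + 16


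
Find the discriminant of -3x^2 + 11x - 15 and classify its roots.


D = b^2 - 4ac = (11)^2 - 4(-3)(-15) = 121 - 180 = -59
Since D < 0: two complex conjugate roots (no real roots)


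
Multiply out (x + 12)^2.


Expand (x + 12)^2 by repeated multiplication:
= x^2 + 24x + 144


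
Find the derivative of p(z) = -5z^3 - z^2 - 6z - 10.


Apply the power rule term by term:
  d/dz(-5z^3) = -15z^2
  d/dz(-z^2) = -2z
  d/dz(-6z) = -6
  d/dz(-10) = 0
p'(z) = -15z^2 - 2z - 6


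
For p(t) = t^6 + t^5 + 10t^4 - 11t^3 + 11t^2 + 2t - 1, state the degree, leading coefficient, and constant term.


Highest power of t is 6, with coefficient 1. Constant term is -1.
Degree = 6, leading coefficient = 1, constant term = -1


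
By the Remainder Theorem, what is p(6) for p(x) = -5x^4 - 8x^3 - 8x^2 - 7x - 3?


By the Remainder Theorem, the remainder equals p(6):
  -5*(6)^4 = -6480
  -8*(6)^3 = -1728
  -8*(6)^2 = -288
  -7*(6)^1 = -42
  constant: -3
Sum: -6480 - 1728 - 288 - 42 - 3 = -8541


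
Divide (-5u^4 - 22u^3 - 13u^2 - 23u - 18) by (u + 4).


(-5u^4 - 22u^3 - 13u^2 - 23u - 18) / (u + 4)
Step 1: -5u^3 * (u + 4) = -5u^4 - 20u^3; subtract.
Step 2: -2u^2 * (u + 4) = -2u^3 - 8u^2; subtract.
Step 3: -5u * (u + 4) = -5u^2 - 20u; subtract.
Step 4: -3 * (u + 4) = -3u - 12; subtract.
Quotient: -5u^3 - 2u^2 - 5u - 3, Remainder: -6


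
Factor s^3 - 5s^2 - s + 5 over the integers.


Try integer roots (divisors of 5). s=-1: p(-1)=0.
Divide out (s + 1): quotient is s^2 - 6s + 5.
Factor the quadratic: (s - 5)(s - 1)
Result: (s + 1)(s - 5)(s - 1)


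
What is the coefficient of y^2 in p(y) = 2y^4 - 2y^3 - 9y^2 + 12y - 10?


Read off the coefficient of y^2: -9


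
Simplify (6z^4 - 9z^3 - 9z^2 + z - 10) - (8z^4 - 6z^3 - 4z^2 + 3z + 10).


Distribute the minus sign:
  (6z^4 - 9z^3 - 9z^2 + z - 10)
- (8z^4 - 6z^3 - 4z^2 + 3z + 10)
Negate second polynomial: -8z^4 + 6z^3 + 4z^2 - 3z - 10
Add: -2z^4 - 3z^3 - 5z^2 - 2z - 20


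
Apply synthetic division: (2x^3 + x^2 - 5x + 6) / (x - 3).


Synthetic division with c = 3. Coefficients: 2, 1, -5, 6
Bring down 2.
  2 * 3 = 6; 6 + 1 = 7
  7 * 3 = 21; 21 - 5 = 16
  16 * 3 = 48; 48 + 6 = 54
Quotient: 2x^2 + 7x + 16, Remainder: 54


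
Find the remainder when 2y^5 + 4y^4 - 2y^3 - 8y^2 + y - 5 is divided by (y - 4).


By the Remainder Theorem, the remainder equals p(4):
  2*(4)^5 = 2048
  4*(4)^4 = 1024
  -2*(4)^3 = -128
  -8*(4)^2 = -128
  1*(4)^1 = 4
  constant: -5
Sum: 2048 + 1024 - 128 - 128 + 4 - 5 = 2815


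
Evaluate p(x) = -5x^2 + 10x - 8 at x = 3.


Using direct substitution:
  -5 * (3)^2 = -45
  10 * (3)^1 = 30
  constant: -8
Sum = -45 + 30 - 8 = -23


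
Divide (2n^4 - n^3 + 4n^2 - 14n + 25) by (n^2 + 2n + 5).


(2n^4 - n^3 + 4n^2 - 14n + 25) / (n^2 + 2n + 5)
Step 1: 2n^2 * (n^2 + 2n + 5) = 2n^4 + 4n^3 + 10n^2; subtract.
Step 2: -5n * (n^2 + 2n + 5) = -5n^3 - 10n^2 - 25n; subtract.
Step 3: 4 * (n^2 + 2n + 5) = 4n^2 + 8n + 20; subtract.
Quotient: 2n^2 - 5n + 4, Remainder: 3n + 5


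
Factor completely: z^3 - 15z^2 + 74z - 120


Try integer roots (divisors of -120). z=5: p(5)=0.
Divide out (z - 5): quotient is z^2 - 10z + 24.
Factor the quadratic: (z - 6)(z - 4)
Result: (z - 5)(z - 6)(z - 4)


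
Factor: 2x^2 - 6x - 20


Roots satisfy r1 + r2 = -b/a = 3 and r1*r2 = c/a = -10.
So r1 = -2, r2 = 5.
2x^2 - 6x - 20 = 2(x - r1)(x - r2) = 2(x + 2)(x - 5)


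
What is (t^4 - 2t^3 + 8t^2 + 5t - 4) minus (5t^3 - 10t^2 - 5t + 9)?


Distribute the minus sign:
  (t^4 - 2t^3 + 8t^2 + 5t - 4)
- (5t^3 - 10t^2 - 5t + 9)
Negate second polynomial: -5t^3 + 10t^2 + 5t - 9
Add: t^4 - 7t^3 + 18t^2 + 10t - 13


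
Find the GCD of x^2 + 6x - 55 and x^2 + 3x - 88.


Factor each:
  x^2 + 6x - 55 = (x + 11)(x - 5)
  x^2 + 3x - 88 = (x + 11)(x - 8)
Common monic factor: x + 11


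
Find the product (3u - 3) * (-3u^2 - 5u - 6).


Distribute each term of the first polynomial:
  (3u)(-3u^2 - 5u - 6) = -9u^3 - 15u^2 - 18u
  (-3)(-3u^2 - 5u - 6) = 9u^2 + 15u + 18
Sum: -9u^3 - 6u^2 - 3u + 18


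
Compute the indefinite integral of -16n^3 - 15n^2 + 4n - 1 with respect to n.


Reverse power rule on each term:
  ∫ -16n^3 dn = -4n^4
  ∫ -15n^2 dn = -5n^3
  ∫ 4n dn = 2n^2
  ∫ -1 dn = -n
F(n) = -4n^4 - 5n^3 + 2n^2 - n + C


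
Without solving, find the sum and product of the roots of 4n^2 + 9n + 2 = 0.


For an^2+bn+c=0: sum = -b/a, product = c/a.
a=4, b=9, c=2
Sum = -(9)/4 = -9/4
Product = (2)/4 = 1/2


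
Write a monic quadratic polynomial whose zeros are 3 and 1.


p(x) = (x - 3)(x - 1)
Expand: x^2 - 4x + 3


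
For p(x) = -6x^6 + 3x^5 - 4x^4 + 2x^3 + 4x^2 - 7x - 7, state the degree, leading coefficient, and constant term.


Highest power of x is 6, with coefficient -6. Constant term is -7.
Degree = 6, leading coefficient = -6, constant term = -7


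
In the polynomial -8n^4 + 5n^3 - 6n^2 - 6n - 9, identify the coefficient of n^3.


Read off the coefficient of n^3: 5


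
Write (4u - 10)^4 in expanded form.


Expand (4u - 10)^4 by repeated multiplication:
  (4u - 10)^2 = 16u^2 - 80u + 100
  (4u - 10)^3 = 64u^3 - 480u^2 + 1200u - 1000
= 256u^4 - 2560u^3 + 9600u^2 - 16000u + 10000


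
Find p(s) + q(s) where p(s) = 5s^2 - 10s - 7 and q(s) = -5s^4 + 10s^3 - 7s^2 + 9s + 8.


Align terms by degree and add:
  5s^2 - 10s - 7
  -5s^4 + 10s^3 - 7s^2 + 9s + 8
= -5s^4 + 10s^3 - 2s^2 - s + 1


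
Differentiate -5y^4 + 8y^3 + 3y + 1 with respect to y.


Apply the power rule term by term:
  d/dy(-5y^4) = -20y^3
  d/dy(8y^3) = 24y^2
  d/dy(3y) = 3
  d/dy(1) = 0
p'(y) = -20y^3 + 24y^2 + 3


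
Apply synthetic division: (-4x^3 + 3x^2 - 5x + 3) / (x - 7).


Synthetic division with c = 7. Coefficients: -4, 3, -5, 3
Bring down -4.
  -4 * 7 = -28; -28 + 3 = -25
  -25 * 7 = -175; -175 - 5 = -180
  -180 * 7 = -1260; -1260 + 3 = -1257
Quotient: -4x^2 - 25x - 180, Remainder: -1257


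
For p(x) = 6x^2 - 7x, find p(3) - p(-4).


p(3) = 33
p(-4) = 124
p(3) - p(-4) = 33 - 124 = -91


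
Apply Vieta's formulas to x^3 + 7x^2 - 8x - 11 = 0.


Monic cubic x^3+bx^2+cx+d=0: sum=-b, pairwise sum=c, product=-d.
b=7, c=-8, d=-11
r1+r2+r3 = -7
r1r2+r1r3+r2r3 = -8
r1r2r3 = 11


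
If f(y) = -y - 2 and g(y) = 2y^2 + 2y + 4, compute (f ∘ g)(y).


Substitute g(y) into f:
f(g(y)) = -1*(2y^2 + 2y + 4) + (-2)
Expand and combine: -2y^2 - 2y - 6


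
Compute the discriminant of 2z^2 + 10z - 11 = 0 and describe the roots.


D = b^2 - 4ac = (10)^2 - 4(2)(-11) = 100 + 88 = 188
Since D > 0: two distinct irrational roots


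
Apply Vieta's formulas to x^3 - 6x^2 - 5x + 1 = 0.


Monic cubic x^3+bx^2+cx+d=0: sum=-b, pairwise sum=c, product=-d.
b=-6, c=-5, d=1
r1+r2+r3 = 6
r1r2+r1r3+r2r3 = -5
r1r2r3 = -1


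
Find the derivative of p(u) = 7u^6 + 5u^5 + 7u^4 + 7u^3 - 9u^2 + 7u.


Apply the power rule term by term:
  d/du(7u^6) = 42u^5
  d/du(5u^5) = 25u^4
  d/du(7u^4) = 28u^3
  d/du(7u^3) = 21u^2
  d/du(-9u^2) = -18u
  d/du(7u) = 7
p'(u) = 42u^5 + 25u^4 + 28u^3 + 21u^2 - 18u + 7


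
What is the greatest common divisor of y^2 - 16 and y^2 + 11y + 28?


Factor each:
  y^2 - 16 = (y + 4)(y - 4)
  y^2 + 11y + 28 = (y + 4)(y + 7)
Common monic factor: y + 4


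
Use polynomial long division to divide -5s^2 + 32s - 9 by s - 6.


(-5s^2 + 32s - 9) / (s - 6)
Step 1: -5s * (s - 6) = -5s^2 + 30s; subtract.
Step 2: 2 * (s - 6) = 2s - 12; subtract.
Quotient: -5s + 2, Remainder: 3


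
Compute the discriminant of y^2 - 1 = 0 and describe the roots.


D = b^2 - 4ac = (0)^2 - 4(1)(-1) = 0 + 4 = 4
Since D > 0: two distinct rational roots


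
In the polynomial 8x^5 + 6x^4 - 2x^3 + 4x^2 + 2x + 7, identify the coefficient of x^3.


Read off the coefficient of x^3: -2


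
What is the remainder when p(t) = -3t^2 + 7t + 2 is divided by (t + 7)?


By the Remainder Theorem, the remainder equals p(-7):
  -3*(-7)^2 = -147
  7*(-7)^1 = -49
  constant: 2
Sum: -147 - 49 + 2 = -194


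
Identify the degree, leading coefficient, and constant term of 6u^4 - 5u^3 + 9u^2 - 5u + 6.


Highest power of u is 4, with coefficient 6. Constant term is 6.
Degree = 4, leading coefficient = 6, constant term = 6


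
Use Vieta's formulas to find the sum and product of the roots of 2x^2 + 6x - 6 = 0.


For ax^2+bx+c=0: sum = -b/a, product = c/a.
a=2, b=6, c=-6
Sum = -(6)/2 = -3
Product = (-6)/2 = -3


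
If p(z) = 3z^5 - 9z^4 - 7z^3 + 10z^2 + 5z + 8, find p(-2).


Using direct substitution:
  3 * (-2)^5 = -96
  -9 * (-2)^4 = -144
  -7 * (-2)^3 = 56
  10 * (-2)^2 = 40
  5 * (-2)^1 = -10
  constant: 8
Sum = -96 - 144 + 56 + 40 - 10 + 8 = -146


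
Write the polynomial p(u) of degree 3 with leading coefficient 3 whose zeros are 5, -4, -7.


p(u) = 3(u - 5)(u + 4)(u + 7)
Expand: 3u^3 + 18u^2 - 81u - 420


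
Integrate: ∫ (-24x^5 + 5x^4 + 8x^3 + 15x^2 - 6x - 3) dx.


Reverse power rule on each term:
  ∫ -24x^5 dx = -4x^6
  ∫ 5x^4 dx = x^5
  ∫ 8x^3 dx = 2x^4
  ∫ 15x^2 dx = 5x^3
  ∫ -6x dx = -3x^2
  ∫ -3 dx = -3x
F(x) = -4x^6 + x^5 + 2x^4 + 5x^3 - 3x^2 - 3x + C


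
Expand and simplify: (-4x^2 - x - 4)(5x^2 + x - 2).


Distribute each term of the first polynomial:
  (-4x^2)(5x^2 + x - 2) = -20x^4 - 4x^3 + 8x^2
  (-x)(5x^2 + x - 2) = -5x^3 - x^2 + 2x
  (-4)(5x^2 + x - 2) = -20x^2 - 4x + 8
Sum: -20x^4 - 9x^3 - 13x^2 - 2x + 8


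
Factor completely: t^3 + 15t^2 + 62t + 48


Try integer roots (divisors of 48). t=-1: p(-1)=0.
Divide out (t + 1): quotient is t^2 + 14t + 48.
Factor the quadratic: (t + 6)(t + 8)
Result: (t + 1)(t + 6)(t + 8)


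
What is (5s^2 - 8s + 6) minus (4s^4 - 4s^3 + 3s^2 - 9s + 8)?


Distribute the minus sign:
  (5s^2 - 8s + 6)
- (4s^4 - 4s^3 + 3s^2 - 9s + 8)
Negate second polynomial: -4s^4 + 4s^3 - 3s^2 + 9s - 8
Add: -4s^4 + 4s^3 + 2s^2 + s - 2


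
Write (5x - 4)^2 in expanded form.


Expand (5x - 4)^2 by repeated multiplication:
= 25x^2 - 40x + 16


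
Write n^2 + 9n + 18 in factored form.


Roots satisfy r1 + r2 = -b/a = -9 and r1*r2 = c/a = 18.
So r1 = -6, r2 = -3.
n^2 + 9n + 18 = (n - r1)(n - r2) = (n + 6)(n + 3)


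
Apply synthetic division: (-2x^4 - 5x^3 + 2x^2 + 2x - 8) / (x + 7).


Synthetic division with c = -7. Coefficients: -2, -5, 2, 2, -8
Bring down -2.
  -2 * -7 = 14; 14 - 5 = 9
  9 * -7 = -63; -63 + 2 = -61
  -61 * -7 = 427; 427 + 2 = 429
  429 * -7 = -3003; -3003 - 8 = -3011
Quotient: -2x^3 + 9x^2 - 61x + 429, Remainder: -3011


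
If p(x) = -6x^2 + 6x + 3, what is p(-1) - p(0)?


p(-1) = -9
p(0) = 3
p(-1) - p(0) = -9 - 3 = -12


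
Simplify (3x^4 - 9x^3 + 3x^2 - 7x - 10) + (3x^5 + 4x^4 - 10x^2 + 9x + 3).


Align terms by degree and add:
  3x^4 - 9x^3 + 3x^2 - 7x - 10
+ 3x^5 + 4x^4 - 10x^2 + 9x + 3
= 3x^5 + 7x^4 - 9x^3 - 7x^2 + 2x - 7


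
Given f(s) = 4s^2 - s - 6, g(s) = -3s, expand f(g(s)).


Substitute g(s) into f:
f(g(s)) = 4*(-3s)^2 + (-1)*(-3s) + (-6)
(-3s)^2 = 9s^2
Expand and combine: 36s^2 + 3s - 6


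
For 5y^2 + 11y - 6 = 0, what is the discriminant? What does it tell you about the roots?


D = b^2 - 4ac = (11)^2 - 4(5)(-6) = 121 + 120 = 241
Since D > 0: two distinct irrational roots


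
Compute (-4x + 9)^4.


Expand (-4x + 9)^4 by repeated multiplication:
  (-4x + 9)^2 = 16x^2 - 72x + 81
  (-4x + 9)^3 = -64x^3 + 432x^2 - 972x + 729
= 256x^4 - 2304x^3 + 7776x^2 - 11664x + 6561


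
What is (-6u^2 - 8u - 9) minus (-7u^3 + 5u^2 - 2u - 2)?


Distribute the minus sign:
  (-6u^2 - 8u - 9)
- (-7u^3 + 5u^2 - 2u - 2)
Negate second polynomial: 7u^3 - 5u^2 + 2u + 2
Add: 7u^3 - 11u^2 - 6u - 7


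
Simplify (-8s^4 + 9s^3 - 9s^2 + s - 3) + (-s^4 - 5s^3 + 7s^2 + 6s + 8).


Align terms by degree and add:
  -8s^4 + 9s^3 - 9s^2 + s - 3
  -s^4 - 5s^3 + 7s^2 + 6s + 8
= -9s^4 + 4s^3 - 2s^2 + 7s + 5


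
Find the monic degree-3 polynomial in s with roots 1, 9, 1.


p(s) = (s - 1)(s - 9)(s - 1)
Expand: s^3 - 11s^2 + 19s - 9


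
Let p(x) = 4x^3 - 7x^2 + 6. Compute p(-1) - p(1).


p(-1) = -5
p(1) = 3
p(-1) - p(1) = -5 - 3 = -8


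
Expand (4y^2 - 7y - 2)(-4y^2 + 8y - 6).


Distribute each term of the first polynomial:
  (4y^2)(-4y^2 + 8y - 6) = -16y^4 + 32y^3 - 24y^2
  (-7y)(-4y^2 + 8y - 6) = 28y^3 - 56y^2 + 42y
  (-2)(-4y^2 + 8y - 6) = 8y^2 - 16y + 12
Sum: -16y^4 + 60y^3 - 72y^2 + 26y + 12


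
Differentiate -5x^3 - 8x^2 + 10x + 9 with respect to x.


Apply the power rule term by term:
  d/dx(-5x^3) = -15x^2
  d/dx(-8x^2) = -16x
  d/dx(10x) = 10
  d/dx(9) = 0
p'(x) = -15x^2 - 16x + 10


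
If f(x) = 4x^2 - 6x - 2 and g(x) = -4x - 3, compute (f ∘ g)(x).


Substitute g(x) into f:
f(g(x)) = 4*(-4x - 3)^2 + (-6)*(-4x - 3) + (-2)
(-4x - 3)^2 = 16x^2 + 24x + 9
Expand and combine: 64x^2 + 120x + 52


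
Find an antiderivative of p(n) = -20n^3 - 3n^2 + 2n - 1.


Reverse power rule on each term:
  ∫ -20n^3 dn = -5n^4
  ∫ -3n^2 dn = -n^3
  ∫ 2n dn = n^2
  ∫ -1 dn = -n
F(n) = -5n^4 - n^3 + n^2 - n + C


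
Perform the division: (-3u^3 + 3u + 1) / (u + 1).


(-3u^3 + 3u + 1) / (u + 1)
Step 1: -3u^2 * (u + 1) = -3u^3 - 3u^2; subtract.
Step 2: 3u * (u + 1) = 3u^2 + 3u; subtract.
Step 3: 0 * (u + 1) = 0; subtract.
Quotient: -3u^2 + 3u, Remainder: 1


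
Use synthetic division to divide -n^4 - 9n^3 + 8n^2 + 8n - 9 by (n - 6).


Synthetic division with c = 6. Coefficients: -1, -9, 8, 8, -9
Bring down -1.
  -1 * 6 = -6; -6 - 9 = -15
  -15 * 6 = -90; -90 + 8 = -82
  -82 * 6 = -492; -492 + 8 = -484
  -484 * 6 = -2904; -2904 - 9 = -2913
Quotient: -n^3 - 15n^2 - 82n - 484, Remainder: -2913


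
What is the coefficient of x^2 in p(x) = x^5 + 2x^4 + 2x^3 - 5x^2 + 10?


Read off the coefficient of x^2: -5


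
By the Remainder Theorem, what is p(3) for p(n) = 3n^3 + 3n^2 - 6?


By the Remainder Theorem, the remainder equals p(3):
  3*(3)^3 = 81
  3*(3)^2 = 27
  0*(3)^1 = 0
  constant: -6
Sum: 81 + 27 + 0 - 6 = 102


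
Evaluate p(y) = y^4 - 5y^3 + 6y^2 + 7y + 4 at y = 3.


Using direct substitution:
  1 * (3)^4 = 81
  -5 * (3)^3 = -135
  6 * (3)^2 = 54
  7 * (3)^1 = 21
  constant: 4
Sum = 81 - 135 + 54 + 21 + 4 = 25


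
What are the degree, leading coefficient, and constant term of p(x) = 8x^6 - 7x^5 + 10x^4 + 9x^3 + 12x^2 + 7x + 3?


Highest power of x is 6, with coefficient 8. Constant term is 3.
Degree = 6, leading coefficient = 8, constant term = 3


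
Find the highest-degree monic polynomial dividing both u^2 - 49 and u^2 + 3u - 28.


Factor each:
  u^2 - 49 = (u + 7)(u - 7)
  u^2 + 3u - 28 = (u + 7)(u - 4)
Common monic factor: u + 7


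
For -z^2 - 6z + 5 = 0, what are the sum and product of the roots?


For az^2+bz+c=0: sum = -b/a, product = c/a.
a=-1, b=-6, c=5
Sum = -(-6)/-1 = -6
Product = (5)/-1 = -5


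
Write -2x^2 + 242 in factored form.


Roots satisfy r1 + r2 = -b/a = 0 and r1*r2 = c/a = -121.
So r1 = -11, r2 = 11.
-2x^2 + 242 = -2(x - r1)(x - r2) = -2(x + 11)(x - 11)


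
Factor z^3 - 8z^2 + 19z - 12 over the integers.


Try integer roots (divisors of -12). z=1: p(1)=0.
Divide out (z - 1): quotient is z^2 - 7z + 12.
Factor the quadratic: (z - 3)(z - 4)
Result: (z - 1)(z - 3)(z - 4)


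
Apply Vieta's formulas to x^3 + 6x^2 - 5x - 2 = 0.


Monic cubic x^3+bx^2+cx+d=0: sum=-b, pairwise sum=c, product=-d.
b=6, c=-5, d=-2
r1+r2+r3 = -6
r1r2+r1r3+r2r3 = -5
r1r2r3 = 2


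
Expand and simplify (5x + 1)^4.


Expand (5x + 1)^4 by repeated multiplication:
  (5x + 1)^2 = 25x^2 + 10x + 1
  (5x + 1)^3 = 125x^3 + 75x^2 + 15x + 1
= 625x^4 + 500x^3 + 150x^2 + 20x + 1


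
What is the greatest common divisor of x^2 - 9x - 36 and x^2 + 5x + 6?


Factor each:
  x^2 - 9x - 36 = (x + 3)(x - 12)
  x^2 + 5x + 6 = (x + 3)(x + 2)
Common monic factor: x + 3


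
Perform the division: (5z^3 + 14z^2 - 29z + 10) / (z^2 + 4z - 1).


(5z^3 + 14z^2 - 29z + 10) / (z^2 + 4z - 1)
Step 1: 5z * (z^2 + 4z - 1) = 5z^3 + 20z^2 - 5z; subtract.
Step 2: -6 * (z^2 + 4z - 1) = -6z^2 - 24z + 6; subtract.
Quotient: 5z - 6, Remainder: 4


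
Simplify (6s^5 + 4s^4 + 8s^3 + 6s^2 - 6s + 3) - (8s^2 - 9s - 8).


Distribute the minus sign:
  (6s^5 + 4s^4 + 8s^3 + 6s^2 - 6s + 3)
- (8s^2 - 9s - 8)
Negate second polynomial: -8s^2 + 9s + 8
Add: 6s^5 + 4s^4 + 8s^3 - 2s^2 + 3s + 11


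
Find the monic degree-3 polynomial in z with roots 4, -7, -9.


p(z) = (z - 4)(z + 7)(z + 9)
Expand: z^3 + 12z^2 - z - 252


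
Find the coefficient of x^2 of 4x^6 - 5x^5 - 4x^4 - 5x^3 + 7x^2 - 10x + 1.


Read off the coefficient of x^2: 7


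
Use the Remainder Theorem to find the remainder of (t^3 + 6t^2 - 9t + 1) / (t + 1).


By the Remainder Theorem, the remainder equals p(-1):
  1*(-1)^3 = -1
  6*(-1)^2 = 6
  -9*(-1)^1 = 9
  constant: 1
Sum: -1 + 6 + 9 + 1 = 15


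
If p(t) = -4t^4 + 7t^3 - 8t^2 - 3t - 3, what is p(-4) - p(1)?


p(-4) = -1591
p(1) = -11
p(-4) - p(1) = -1591 + 11 = -1580


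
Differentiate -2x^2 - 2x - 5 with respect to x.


Apply the power rule term by term:
  d/dx(-2x^2) = -4x
  d/dx(-2x) = -2
  d/dx(-5) = 0
p'(x) = -4x - 2


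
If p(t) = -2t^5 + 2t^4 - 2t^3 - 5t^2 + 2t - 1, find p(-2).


Using direct substitution:
  -2 * (-2)^5 = 64
  2 * (-2)^4 = 32
  -2 * (-2)^3 = 16
  -5 * (-2)^2 = -20
  2 * (-2)^1 = -4
  constant: -1
Sum = 64 + 32 + 16 - 20 - 4 - 1 = 87


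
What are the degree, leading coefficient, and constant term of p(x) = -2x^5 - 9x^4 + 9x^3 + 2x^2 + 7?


Highest power of x is 5, with coefficient -2. Constant term is 7.
Degree = 5, leading coefficient = -2, constant term = 7


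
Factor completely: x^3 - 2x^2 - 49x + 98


Try integer roots (divisors of 98). x=7: p(7)=0.
Divide out (x - 7): quotient is x^2 + 5x - 14.
Factor the quadratic: (x - 2)(x + 7)
Result: (x - 7)(x - 2)(x + 7)


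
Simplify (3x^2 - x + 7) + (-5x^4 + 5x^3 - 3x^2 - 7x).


Align terms by degree and add:
  3x^2 - x + 7
  -5x^4 + 5x^3 - 3x^2 - 7x
= -5x^4 + 5x^3 - 8x + 7


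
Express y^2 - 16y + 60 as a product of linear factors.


Roots satisfy r1 + r2 = -b/a = 16 and r1*r2 = c/a = 60.
So r1 = 6, r2 = 10.
y^2 - 16y + 60 = (y - r1)(y - r2) = (y - 6)(y - 10)


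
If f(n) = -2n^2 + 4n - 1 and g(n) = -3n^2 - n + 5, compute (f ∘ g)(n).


Substitute g(n) into f:
f(g(n)) = -2*(-3n^2 - n + 5)^2 + 4*(-3n^2 - n + 5) + (-1)
(-3n^2 - n + 5)^2 = 9n^4 + 6n^3 - 29n^2 - 10n + 25
Expand and combine: -18n^4 - 12n^3 + 46n^2 + 16n - 31


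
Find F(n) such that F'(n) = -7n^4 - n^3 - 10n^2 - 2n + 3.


Reverse power rule on each term:
  ∫ -7n^4 dn = -(7/5)n^5
  ∫ -n^3 dn = -(1/4)n^4
  ∫ -10n^2 dn = -(10/3)n^3
  ∫ -2n dn = -n^2
  ∫ 3 dn = 3n
F(n) = -(7/5)n^5 - (1/4)n^4 - (10/3)n^3 - n^2 + 3n + C


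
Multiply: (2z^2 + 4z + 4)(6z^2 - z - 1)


Distribute each term of the first polynomial:
  (2z^2)(6z^2 - z - 1) = 12z^4 - 2z^3 - 2z^2
  (4z)(6z^2 - z - 1) = 24z^3 - 4z^2 - 4z
  (4)(6z^2 - z - 1) = 24z^2 - 4z - 4
Sum: 12z^4 + 22z^3 + 18z^2 - 8z - 4


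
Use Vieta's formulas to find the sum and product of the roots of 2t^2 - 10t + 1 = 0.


For at^2+bt+c=0: sum = -b/a, product = c/a.
a=2, b=-10, c=1
Sum = -(-10)/2 = 5
Product = (1)/2 = 1/2


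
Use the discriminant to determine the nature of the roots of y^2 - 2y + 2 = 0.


D = b^2 - 4ac = (-2)^2 - 4(1)(2) = 4 - 8 = -4
Since D < 0: two complex conjugate roots (no real roots)


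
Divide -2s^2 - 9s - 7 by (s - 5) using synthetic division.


Synthetic division with c = 5. Coefficients: -2, -9, -7
Bring down -2.
  -2 * 5 = -10; -10 - 9 = -19
  -19 * 5 = -95; -95 - 7 = -102
Quotient: -2s - 19, Remainder: -102


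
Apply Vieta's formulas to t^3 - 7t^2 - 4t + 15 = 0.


Monic cubic t^3+bt^2+ct+d=0: sum=-b, pairwise sum=c, product=-d.
b=-7, c=-4, d=15
r1+r2+r3 = 7
r1r2+r1r3+r2r3 = -4
r1r2r3 = -15


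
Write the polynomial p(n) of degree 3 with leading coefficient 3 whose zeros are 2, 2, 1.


p(n) = 3(n - 2)(n - 2)(n - 1)
Expand: 3n^3 - 15n^2 + 24n - 12


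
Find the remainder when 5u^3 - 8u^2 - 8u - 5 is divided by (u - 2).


By the Remainder Theorem, the remainder equals p(2):
  5*(2)^3 = 40
  -8*(2)^2 = -32
  -8*(2)^1 = -16
  constant: -5
Sum: 40 - 32 - 16 - 5 = -13


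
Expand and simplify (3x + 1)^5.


Expand (3x + 1)^5 by repeated multiplication:
  (3x + 1)^2 = 9x^2 + 6x + 1
  (3x + 1)^3 = 27x^3 + 27x^2 + 9x + 1
  (3x + 1)^4 = 81x^4 + 108x^3 + 54x^2 + 12x + 1
= 243x^5 + 405x^4 + 270x^3 + 90x^2 + 15x + 1


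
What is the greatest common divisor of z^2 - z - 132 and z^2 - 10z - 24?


Factor each:
  z^2 - z - 132 = (z - 12)(z + 11)
  z^2 - 10z - 24 = (z - 12)(z + 2)
Common monic factor: z - 12


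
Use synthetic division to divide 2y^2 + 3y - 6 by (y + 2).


Synthetic division with c = -2. Coefficients: 2, 3, -6
Bring down 2.
  2 * -2 = -4; -4 + 3 = -1
  -1 * -2 = 2; 2 - 6 = -4
Quotient: 2y - 1, Remainder: -4


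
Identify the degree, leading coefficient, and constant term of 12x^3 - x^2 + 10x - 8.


Highest power of x is 3, with coefficient 12. Constant term is -8.
Degree = 3, leading coefficient = 12, constant term = -8


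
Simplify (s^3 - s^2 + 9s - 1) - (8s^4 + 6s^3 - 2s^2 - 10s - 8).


Distribute the minus sign:
  (s^3 - s^2 + 9s - 1)
- (8s^4 + 6s^3 - 2s^2 - 10s - 8)
Negate second polynomial: -8s^4 - 6s^3 + 2s^2 + 10s + 8
Add: -8s^4 - 5s^3 + s^2 + 19s + 7


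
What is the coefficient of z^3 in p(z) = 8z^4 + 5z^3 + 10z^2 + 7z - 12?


Read off the coefficient of z^3: 5


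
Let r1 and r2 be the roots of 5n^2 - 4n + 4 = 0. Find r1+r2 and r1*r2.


For an^2+bn+c=0: sum = -b/a, product = c/a.
a=5, b=-4, c=4
Sum = -(-4)/5 = 4/5
Product = (4)/5 = 4/5


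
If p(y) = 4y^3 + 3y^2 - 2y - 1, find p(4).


Using direct substitution:
  4 * (4)^3 = 256
  3 * (4)^2 = 48
  -2 * (4)^1 = -8
  constant: -1
Sum = 256 + 48 - 8 - 1 = 295


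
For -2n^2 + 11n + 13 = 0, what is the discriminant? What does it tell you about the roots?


D = b^2 - 4ac = (11)^2 - 4(-2)(13) = 121 + 104 = 225
Since D > 0: two distinct rational roots


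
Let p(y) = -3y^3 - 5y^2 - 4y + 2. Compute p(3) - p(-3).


p(3) = -136
p(-3) = 50
p(3) - p(-3) = -136 - 50 = -186


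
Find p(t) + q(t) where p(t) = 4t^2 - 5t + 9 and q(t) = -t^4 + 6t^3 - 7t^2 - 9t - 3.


Align terms by degree and add:
  4t^2 - 5t + 9
  -t^4 + 6t^3 - 7t^2 - 9t - 3
= -t^4 + 6t^3 - 3t^2 - 14t + 6


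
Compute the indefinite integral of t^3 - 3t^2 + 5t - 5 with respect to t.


Reverse power rule on each term:
  ∫ t^3 dt = (1/4)t^4
  ∫ -3t^2 dt = -t^3
  ∫ 5t dt = (5/2)t^2
  ∫ -5 dt = -5t
F(t) = (1/4)t^4 - t^3 + (5/2)t^2 - 5t + C


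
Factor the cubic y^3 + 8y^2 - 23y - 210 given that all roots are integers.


Try integer roots (divisors of -210). y=5: p(5)=0.
Divide out (y - 5): quotient is y^2 + 13y + 42.
Factor the quadratic: (y + 7)(y + 6)
Result: (y - 5)(y + 7)(y + 6)


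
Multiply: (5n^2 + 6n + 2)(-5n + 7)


Distribute each term of the first polynomial:
  (5n^2)(-5n + 7) = -25n^3 + 35n^2
  (6n)(-5n + 7) = -30n^2 + 42n
  (2)(-5n + 7) = -10n + 14
Sum: -25n^3 + 5n^2 + 32n + 14


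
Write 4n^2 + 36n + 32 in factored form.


Roots satisfy r1 + r2 = -b/a = -9 and r1*r2 = c/a = 8.
So r1 = -1, r2 = -8.
4n^2 + 36n + 32 = 4(n - r1)(n - r2) = 4(n + 1)(n + 8)


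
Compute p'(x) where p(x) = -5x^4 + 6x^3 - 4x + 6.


Apply the power rule term by term:
  d/dx(-5x^4) = -20x^3
  d/dx(6x^3) = 18x^2
  d/dx(-4x) = -4
  d/dx(6) = 0
p'(x) = -20x^3 + 18x^2 - 4


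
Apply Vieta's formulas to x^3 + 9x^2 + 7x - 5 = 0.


Monic cubic x^3+bx^2+cx+d=0: sum=-b, pairwise sum=c, product=-d.
b=9, c=7, d=-5
r1+r2+r3 = -9
r1r2+r1r3+r2r3 = 7
r1r2r3 = 5


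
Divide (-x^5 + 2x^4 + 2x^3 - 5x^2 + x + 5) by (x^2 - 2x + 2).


(-x^5 + 2x^4 + 2x^3 - 5x^2 + x + 5) / (x^2 - 2x + 2)
Step 1: -x^3 * (x^2 - 2x + 2) = -x^5 + 2x^4 - 2x^3; subtract.
Step 2: 0 * (x^2 - 2x + 2) = 0; subtract.
Step 3: 4x * (x^2 - 2x + 2) = 4x^3 - 8x^2 + 8x; subtract.
Step 4: 3 * (x^2 - 2x + 2) = 3x^2 - 6x + 6; subtract.
Quotient: -x^3 + 4x + 3, Remainder: -x - 1


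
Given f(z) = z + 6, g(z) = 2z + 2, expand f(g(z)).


Substitute g(z) into f:
f(g(z)) = 1*(2z + 2) + 6
Expand and combine: 2z + 8


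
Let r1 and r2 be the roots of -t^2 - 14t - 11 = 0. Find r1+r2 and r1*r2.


For at^2+bt+c=0: sum = -b/a, product = c/a.
a=-1, b=-14, c=-11
Sum = -(-14)/-1 = -14
Product = (-11)/-1 = 11


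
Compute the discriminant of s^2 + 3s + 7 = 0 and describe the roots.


D = b^2 - 4ac = (3)^2 - 4(1)(7) = 9 - 28 = -19
Since D < 0: two complex conjugate roots (no real roots)


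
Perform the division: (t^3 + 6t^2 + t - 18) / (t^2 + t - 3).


(t^3 + 6t^2 + t - 18) / (t^2 + t - 3)
Step 1: t * (t^2 + t - 3) = t^3 + t^2 - 3t; subtract.
Step 2: 5 * (t^2 + t - 3) = 5t^2 + 5t - 15; subtract.
Quotient: t + 5, Remainder: -t - 3


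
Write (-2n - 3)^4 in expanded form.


Expand (-2n - 3)^4 by repeated multiplication:
  (-2n - 3)^2 = 4n^2 + 12n + 9
  (-2n - 3)^3 = -8n^3 - 36n^2 - 54n - 27
= 16n^4 + 96n^3 + 216n^2 + 216n + 81


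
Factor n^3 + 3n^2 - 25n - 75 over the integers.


Try integer roots (divisors of -75). n=5: p(5)=0.
Divide out (n - 5): quotient is n^2 + 8n + 15.
Factor the quadratic: (n + 5)(n + 3)
Result: (n - 5)(n + 5)(n + 3)


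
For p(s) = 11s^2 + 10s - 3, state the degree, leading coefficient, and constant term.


Highest power of s is 2, with coefficient 11. Constant term is -3.
Degree = 2, leading coefficient = 11, constant term = -3


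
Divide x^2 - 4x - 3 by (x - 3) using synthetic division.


Synthetic division with c = 3. Coefficients: 1, -4, -3
Bring down 1.
  1 * 3 = 3; 3 - 4 = -1
  -1 * 3 = -3; -3 - 3 = -6
Quotient: x - 1, Remainder: -6


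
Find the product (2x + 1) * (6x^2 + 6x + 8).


Distribute each term of the first polynomial:
  (2x)(6x^2 + 6x + 8) = 12x^3 + 12x^2 + 16x
  (1)(6x^2 + 6x + 8) = 6x^2 + 6x + 8
Sum: 12x^3 + 18x^2 + 22x + 8


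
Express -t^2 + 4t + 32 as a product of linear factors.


Roots satisfy r1 + r2 = -b/a = 4 and r1*r2 = c/a = -32.
So r1 = 8, r2 = -4.
-t^2 + 4t + 32 = -(t - r1)(t - r2) = -(t - 8)(t + 4)


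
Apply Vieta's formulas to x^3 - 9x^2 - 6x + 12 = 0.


Monic cubic x^3+bx^2+cx+d=0: sum=-b, pairwise sum=c, product=-d.
b=-9, c=-6, d=12
r1+r2+r3 = 9
r1r2+r1r3+r2r3 = -6
r1r2r3 = -12


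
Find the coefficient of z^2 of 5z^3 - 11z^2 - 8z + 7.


Read off the coefficient of z^2: -11


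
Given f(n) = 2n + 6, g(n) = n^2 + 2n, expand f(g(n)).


Substitute g(n) into f:
f(g(n)) = 2*(n^2 + 2n) + 6
Expand and combine: 2n^2 + 4n + 6


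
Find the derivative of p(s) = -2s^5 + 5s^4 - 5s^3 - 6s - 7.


Apply the power rule term by term:
  d/ds(-2s^5) = -10s^4
  d/ds(5s^4) = 20s^3
  d/ds(-5s^3) = -15s^2
  d/ds(-6s) = -6
  d/ds(-7) = 0
p'(s) = -10s^4 + 20s^3 - 15s^2 - 6


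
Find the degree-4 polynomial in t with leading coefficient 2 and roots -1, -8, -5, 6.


p(t) = 2(t + 1)(t + 8)(t + 5)(t - 6)
Expand: 2t^4 + 16t^3 - 62t^2 - 556t - 480


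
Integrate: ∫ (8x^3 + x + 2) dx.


Reverse power rule on each term:
  ∫ 8x^3 dx = 2x^4
  ∫ x dx = (1/2)x^2
  ∫ 2 dx = 2x
F(x) = 2x^4 + (1/2)x^2 + 2x + C


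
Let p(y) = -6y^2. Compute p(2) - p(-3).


p(2) = -24
p(-3) = -54
p(2) - p(-3) = -24 + 54 = 30


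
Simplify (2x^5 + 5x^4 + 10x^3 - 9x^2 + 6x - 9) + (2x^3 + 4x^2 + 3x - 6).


Align terms by degree and add:
  2x^5 + 5x^4 + 10x^3 - 9x^2 + 6x - 9
+ 2x^3 + 4x^2 + 3x - 6
= 2x^5 + 5x^4 + 12x^3 - 5x^2 + 9x - 15


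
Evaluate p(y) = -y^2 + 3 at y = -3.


Using direct substitution:
  -1 * (-3)^2 = -9
  0 * (-3)^1 = 0
  constant: 3
Sum = -9 + 0 + 3 = -6


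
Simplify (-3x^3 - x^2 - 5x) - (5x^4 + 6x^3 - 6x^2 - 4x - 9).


Distribute the minus sign:
  (-3x^3 - x^2 - 5x)
- (5x^4 + 6x^3 - 6x^2 - 4x - 9)
Negate second polynomial: -5x^4 - 6x^3 + 6x^2 + 4x + 9
Add: -5x^4 - 9x^3 + 5x^2 - x + 9


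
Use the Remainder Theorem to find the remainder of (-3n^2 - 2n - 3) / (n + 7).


By the Remainder Theorem, the remainder equals p(-7):
  -3*(-7)^2 = -147
  -2*(-7)^1 = 14
  constant: -3
Sum: -147 + 14 - 3 = -136


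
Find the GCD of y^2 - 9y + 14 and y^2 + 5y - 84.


Factor each:
  y^2 - 9y + 14 = (y - 7)(y - 2)
  y^2 + 5y - 84 = (y - 7)(y + 12)
Common monic factor: y - 7


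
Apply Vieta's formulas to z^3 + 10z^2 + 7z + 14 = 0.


Monic cubic z^3+bz^2+cz+d=0: sum=-b, pairwise sum=c, product=-d.
b=10, c=7, d=14
r1+r2+r3 = -10
r1r2+r1r3+r2r3 = 7
r1r2r3 = -14


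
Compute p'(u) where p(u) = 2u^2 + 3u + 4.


Apply the power rule term by term:
  d/du(2u^2) = 4u
  d/du(3u) = 3
  d/du(4) = 0
p'(u) = 4u + 3


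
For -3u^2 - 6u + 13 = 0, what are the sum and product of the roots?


For au^2+bu+c=0: sum = -b/a, product = c/a.
a=-3, b=-6, c=13
Sum = -(-6)/-3 = -2
Product = (13)/-3 = -13/3


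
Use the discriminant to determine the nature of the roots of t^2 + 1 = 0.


D = b^2 - 4ac = (0)^2 - 4(1)(1) = 0 - 4 = -4
Since D < 0: two complex conjugate roots (no real roots)


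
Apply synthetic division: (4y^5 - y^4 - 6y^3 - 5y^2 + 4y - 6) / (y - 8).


Synthetic division with c = 8. Coefficients: 4, -1, -6, -5, 4, -6
Bring down 4.
  4 * 8 = 32; 32 - 1 = 31
  31 * 8 = 248; 248 - 6 = 242
  242 * 8 = 1936; 1936 - 5 = 1931
  1931 * 8 = 15448; 15448 + 4 = 15452
  15452 * 8 = 123616; 123616 - 6 = 123610
Quotient: 4y^4 + 31y^3 + 242y^2 + 1931y + 15452, Remainder: 123610


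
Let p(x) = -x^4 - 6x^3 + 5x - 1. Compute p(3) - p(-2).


p(3) = -229
p(-2) = 21
p(3) - p(-2) = -229 - 21 = -250


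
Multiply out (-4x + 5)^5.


Expand (-4x + 5)^5 by repeated multiplication:
  (-4x + 5)^2 = 16x^2 - 40x + 25
  (-4x + 5)^3 = -64x^3 + 240x^2 - 300x + 125
  (-4x + 5)^4 = 256x^4 - 1280x^3 + 2400x^2 - 2000x + 625
= -1024x^5 + 6400x^4 - 16000x^3 + 20000x^2 - 12500x + 3125


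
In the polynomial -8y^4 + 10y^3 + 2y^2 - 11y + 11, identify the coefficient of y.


Read off the coefficient of y: -11
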